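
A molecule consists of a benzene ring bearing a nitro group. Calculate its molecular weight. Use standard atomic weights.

Atom tally by fragment:
  benzene ring core → C:6 H:6
  (− 1 ring H displaced by substituents)
  + NO2 → N:1 O:2
Element totals:
  C: 6
  H: 5
  N: 1
  O: 2
Molecular formula: C6H5NO2.
  M = 6(12.011) + 5(1.008) + 14.007 + 2(15.999)
    = 72.066 + 5.040 + 14.007 + 31.998 = 123.111

123.11 g/mol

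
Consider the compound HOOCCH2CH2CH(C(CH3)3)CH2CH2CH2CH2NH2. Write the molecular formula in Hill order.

Element totals:
  C: 12
  H: 25
  N: 1
  O: 2

C12H25NO2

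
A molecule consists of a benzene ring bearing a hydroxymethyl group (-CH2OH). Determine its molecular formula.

C7H8O

Atom tally by fragment:
  benzene ring core → C:6 H:6
  (− 1 ring H displaced by substituents)
  + CH2OH → C:1 H:3 O:1
Element totals:
  C: 7
  H: 8
  O: 1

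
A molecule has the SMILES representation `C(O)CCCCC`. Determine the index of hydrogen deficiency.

Atom tally by fragment:
  HOCH2 → C:1 H:3 O:1
  CH2 → C:1 H:2
  CH2 → C:1 H:2
  CH2 → C:1 H:2
  CH2 → C:1 H:2
  CH3 → C:1 H:3
Element totals:
  C: 6
  H: 14
  O: 1
Molecular formula: C6H14O.
DoU = (2C + 2 + N − H − X) / 2 = (2·6 + 2 + 0 − 14 − 0) / 2 = 0.

0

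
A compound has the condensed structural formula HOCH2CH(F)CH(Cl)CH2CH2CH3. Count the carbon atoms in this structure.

Element totals:
  C: 6
  H: 12
  Cl: 1
  F: 1
  O: 1

6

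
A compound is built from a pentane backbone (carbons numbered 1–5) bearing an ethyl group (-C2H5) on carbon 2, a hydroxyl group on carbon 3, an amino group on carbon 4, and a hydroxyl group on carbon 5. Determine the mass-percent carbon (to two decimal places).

57.11%

Atom tally by fragment:
  CH3 → C:1 H:3
  CH(C2H5) → C:3 H:6
  CH(OH) → C:1 H:2 O:1
  CH(NH2) → C:1 H:3 N:1
  CH2OH → C:1 H:3 O:1
Element totals:
  C: 7
  H: 17
  N: 1
  O: 2
Molecular formula: C7H17NO2.
Molar mass = 147.218 g/mol.
Mass from C: 7 × 12.011 = 84.077 g/mol.
%C = 84.077 / 147.218 × 100 = 57.11%.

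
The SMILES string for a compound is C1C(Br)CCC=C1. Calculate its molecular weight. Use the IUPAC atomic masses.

161.04 g/mol

Atom tally by fragment:
  cyclohexene ring core → C:6 H:10
  (− 1 ring H displaced by substituents)
  + Br → Br:1
Element totals:
  C: 6
  H: 9
  Br: 1
Molecular formula: C6H9Br.
  M = 6(12.011) + 9(1.008) + 79.904
    = 72.066 + 9.072 + 79.904 = 161.042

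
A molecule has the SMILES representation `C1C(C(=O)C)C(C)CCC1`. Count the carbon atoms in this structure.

Atom tally by fragment:
  cyclohexane ring core → C:6 H:12
  (− 2 ring H displaced by substituents)
  + COCH3 → C:2 H:3 O:1
  + CH3 → C:1 H:3
Element totals:
  C: 9
  H: 16
  O: 1

9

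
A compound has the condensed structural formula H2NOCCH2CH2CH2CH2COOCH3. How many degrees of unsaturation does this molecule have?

Element totals:
  C: 7
  H: 13
  N: 1
  O: 3
Molecular formula: C7H13NO3.
DoU = (2C + 2 + N − H − X) / 2 = (2·7 + 2 + 1 − 13 − 0) / 2 = 2.

2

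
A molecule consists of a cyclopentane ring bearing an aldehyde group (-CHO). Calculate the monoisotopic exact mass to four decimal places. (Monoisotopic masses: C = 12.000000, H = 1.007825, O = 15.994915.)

98.0732

Atom tally by fragment:
  cyclopentane ring core → C:5 H:10
  (− 1 ring H displaced by substituents)
  + CHO → C:1 H:1 O:1
Element totals:
  C: 6
  H: 10
  O: 1
Molecular formula: C6H10O.
  M = 6(12.0) + 10(1.007825) + 15.994915
    = 72.000000 + 10.078250 + 15.994915 = 98.073165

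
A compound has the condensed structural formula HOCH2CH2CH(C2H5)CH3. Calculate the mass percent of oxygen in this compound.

15.66%

Element totals:
  C: 6
  H: 14
  O: 1
Molecular formula: C6H14O.
Molar mass = 102.177 g/mol.
Mass from O: 1 × 15.999 = 15.999 g/mol.
%O = 15.999 / 102.177 × 100 = 15.66%.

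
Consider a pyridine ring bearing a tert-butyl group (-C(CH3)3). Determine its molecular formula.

C9H13N

Atom tally by fragment:
  pyridine ring core → C:5 H:5 N:1
  (− 1 ring H displaced by substituents)
  + C(CH3)3 → C:4 H:9
Element totals:
  C: 9
  H: 13
  N: 1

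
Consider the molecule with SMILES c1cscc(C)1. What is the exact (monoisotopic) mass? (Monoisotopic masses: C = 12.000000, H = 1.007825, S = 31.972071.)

98.0190

Atom tally by fragment:
  thiophene ring core → C:4 H:4 S:1
  (− 1 ring H displaced by substituents)
  + CH3 → C:1 H:3
Element totals:
  C: 5
  H: 6
  S: 1
Molecular formula: C5H6S.
  M = 5(12.0) + 6(1.007825) + 31.972071
    = 60.000000 + 6.046950 + 31.972071 = 98.019021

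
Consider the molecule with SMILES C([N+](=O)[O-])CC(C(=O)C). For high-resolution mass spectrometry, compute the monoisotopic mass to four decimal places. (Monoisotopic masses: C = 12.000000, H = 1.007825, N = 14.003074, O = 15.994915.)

Atom tally by fragment:
  O2NCH2 → C:1 H:2 N:1 O:2
  CH2 → C:1 H:2
  CH2COCH3 → C:3 H:5 O:1
Element totals:
  C: 5
  H: 9
  N: 1
  O: 3
Molecular formula: C5H9NO3.
  M = 5(12.0) + 9(1.007825) + 14.003074 + 3(15.994915)
    = 60.000000 + 9.070425 + 14.003074 + 47.984745 = 131.058244

131.0582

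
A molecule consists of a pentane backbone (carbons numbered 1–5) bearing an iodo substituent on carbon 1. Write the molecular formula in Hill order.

Atom tally by fragment:
  ICH2 → C:1 H:2 I:1
  CH2 → C:1 H:2
  CH2 → C:1 H:2
  CH2 → C:1 H:2
  CH3 → C:1 H:3
Element totals:
  C: 5
  H: 11
  I: 1

C5H11I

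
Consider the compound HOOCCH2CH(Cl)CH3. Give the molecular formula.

Atom tally by fragment:
  HOOCCH2 → C:2 H:3 O:2
  CH(Cl) → C:1 H:1 Cl:1
  CH3 → C:1 H:3
Element totals:
  C: 4
  H: 7
  Cl: 1
  O: 2

C4H7ClO2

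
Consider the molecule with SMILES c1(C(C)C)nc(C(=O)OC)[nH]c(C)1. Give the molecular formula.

C9H14N2O2

Atom tally by fragment:
  imidazole ring core → C:3 H:4 N:2
  (− 3 ring H displaced by substituents)
  + CH(CH3)2 → C:3 H:7
  + COOCH3 → C:2 H:3 O:2
  + CH3 → C:1 H:3
Element totals:
  C: 9
  H: 14
  N: 2
  O: 2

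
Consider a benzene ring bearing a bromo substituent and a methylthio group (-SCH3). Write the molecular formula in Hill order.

Atom tally by fragment:
  benzene ring core → C:6 H:6
  (− 2 ring H displaced by substituents)
  + Br → Br:1
  + SCH3 → C:1 H:3 S:1
Element totals:
  C: 7
  H: 7
  Br: 1
  S: 1

C7H7BrS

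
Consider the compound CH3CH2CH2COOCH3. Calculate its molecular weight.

102.13 g/mol

Atom tally by fragment:
  CH3 → C:1 H:3
  CH2 → C:1 H:2
  CH2COOCH3 → C:3 H:5 O:2
Element totals:
  C: 5
  H: 10
  O: 2
Molecular formula: C5H10O2.
  M = 5(12.011) + 10(1.008) + 2(15.999)
    = 60.055 + 10.080 + 31.998 = 102.133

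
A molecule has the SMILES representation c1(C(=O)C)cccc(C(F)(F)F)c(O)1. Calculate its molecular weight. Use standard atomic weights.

Atom tally by fragment:
  benzene ring core → C:6 H:6
  (− 3 ring H displaced by substituents)
  + COCH3 → C:2 H:3 O:1
  + CF3 → C:1 F:3
  + OH → O:1 H:1
Element totals:
  C: 9
  H: 7
  F: 3
  O: 2
Molecular formula: C9H7F3O2.
  M = 9(12.011) + 7(1.008) + 3(18.998) + 2(15.999)
    = 108.099 + 7.056 + 56.994 + 31.998 = 204.147

204.15 g/mol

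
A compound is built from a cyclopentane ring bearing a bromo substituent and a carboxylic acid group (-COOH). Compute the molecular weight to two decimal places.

Atom tally by fragment:
  cyclopentane ring core → C:5 H:10
  (− 2 ring H displaced by substituents)
  + Br → Br:1
  + COOH → C:1 H:1 O:2
Element totals:
  C: 6
  H: 9
  Br: 1
  O: 2
Molecular formula: C6H9BrO2.
  M = 6(12.011) + 9(1.008) + 79.904 + 2(15.999)
    = 72.066 + 9.072 + 79.904 + 31.998 = 193.040

193.04 g/mol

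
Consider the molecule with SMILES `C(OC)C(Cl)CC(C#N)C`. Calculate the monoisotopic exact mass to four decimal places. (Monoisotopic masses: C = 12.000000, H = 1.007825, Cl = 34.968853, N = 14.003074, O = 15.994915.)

Atom tally by fragment:
  CH3OCH2 → C:2 H:5 O:1
  CH(Cl) → C:1 H:1 Cl:1
  CH2 → C:1 H:2
  CH(CN) → C:2 H:1 N:1
  CH3 → C:1 H:3
Element totals:
  C: 7
  H: 12
  Cl: 1
  N: 1
  O: 1
Molecular formula: C7H12ClNO.
  M = 7(12.0) + 12(1.007825) + 34.968853 + 14.003074 + 15.994915
    = 84.000000 + 12.093900 + 34.968853 + 14.003074 + 15.994915 = 161.060742

161.0607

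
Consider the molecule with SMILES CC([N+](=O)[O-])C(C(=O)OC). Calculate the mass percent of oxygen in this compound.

Atom tally by fragment:
  CH3 → C:1 H:3
  CH(NO2) → C:1 H:1 N:1 O:2
  CH2COOCH3 → C:3 H:5 O:2
Element totals:
  C: 5
  H: 9
  N: 1
  O: 4
Molecular formula: C5H9NO4.
Molar mass = 147.130 g/mol.
Mass from O: 4 × 15.999 = 63.996 g/mol.
%O = 63.996 / 147.130 × 100 = 43.50%.

43.50%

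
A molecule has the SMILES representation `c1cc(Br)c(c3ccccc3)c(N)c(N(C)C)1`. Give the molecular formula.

C14H15BrN2

Atom tally by fragment:
  benzene ring core → C:6 H:6
  (− 4 ring H displaced by substituents)
  + Br → Br:1
  + C6H5 → C:6 H:5
  + NH2 → N:1 H:2
  + N(CH3)2 → N:1 C:2 H:6
Element totals:
  C: 14
  H: 15
  Br: 1
  N: 2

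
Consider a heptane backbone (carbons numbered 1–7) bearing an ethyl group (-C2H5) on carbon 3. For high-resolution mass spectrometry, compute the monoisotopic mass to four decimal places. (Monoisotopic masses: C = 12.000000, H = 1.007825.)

Atom tally by fragment:
  CH3 → C:1 H:3
  CH2 → C:1 H:2
  CH(C2H5) → C:3 H:6
  CH2 → C:1 H:2
  CH2 → C:1 H:2
  CH2 → C:1 H:2
  CH3 → C:1 H:3
Element totals:
  C: 9
  H: 20
Molecular formula: C9H20.
  M = 9(12.0) + 20(1.007825)
    = 108.000000 + 20.156500 = 128.156500

128.1565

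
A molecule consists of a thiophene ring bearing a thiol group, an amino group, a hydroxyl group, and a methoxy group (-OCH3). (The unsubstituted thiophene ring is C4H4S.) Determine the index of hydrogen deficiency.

Atom tally by fragment:
  thiophene ring core → C:4 H:4 S:1
  (− 4 ring H displaced by substituents)
  + SH → S:1 H:1
  + NH2 → N:1 H:2
  + OH → O:1 H:1
  + OCH3 → C:1 H:3 O:1
Element totals:
  C: 5
  H: 7
  N: 1
  O: 2
  S: 2
Molecular formula: C5H7NO2S2.
DoU = (2C + 2 + N − H − X) / 2 = (2·5 + 2 + 1 − 7 − 0) / 2 = 3.

3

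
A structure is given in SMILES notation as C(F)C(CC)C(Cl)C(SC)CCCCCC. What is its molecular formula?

C13H26ClFS

Atom tally by fragment:
  FCH2 → C:1 H:2 F:1
  CH(C2H5) → C:3 H:6
  CH(Cl) → C:1 H:1 Cl:1
  CH(SCH3) → C:2 H:4 S:1
  CH2 → C:1 H:2
  CH2 → C:1 H:2
  CH2 → C:1 H:2
  CH2 → C:1 H:2
  CH2 → C:1 H:2
  CH3 → C:1 H:3
Element totals:
  C: 13
  H: 26
  Cl: 1
  F: 1
  S: 1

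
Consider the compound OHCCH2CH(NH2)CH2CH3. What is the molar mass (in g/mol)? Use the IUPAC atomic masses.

101.15 g/mol

Atom tally by fragment:
  OHCCH2 → C:2 H:3 O:1
  CH(NH2) → C:1 H:3 N:1
  CH2 → C:1 H:2
  CH3 → C:1 H:3
Element totals:
  C: 5
  H: 11
  N: 1
  O: 1
Molecular formula: C5H11NO.
  M = 5(12.011) + 11(1.008) + 14.007 + 15.999
    = 60.055 + 11.088 + 14.007 + 15.999 = 101.149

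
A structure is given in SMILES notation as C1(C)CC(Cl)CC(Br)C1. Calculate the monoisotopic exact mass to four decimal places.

209.9811

Atom tally by fragment:
  cyclohexane ring core → C:6 H:12
  (− 3 ring H displaced by substituents)
  + CH3 → C:1 H:3
  + Cl → Cl:1
  + Br → Br:1
Element totals:
  C: 7
  H: 12
  Br: 1
  Cl: 1
Molecular formula: C7H12BrCl.
  M = 7(12.0) + 12(1.007825) + 78.918338 + 34.968853
    = 84.000000 + 12.093900 + 78.918338 + 34.968853 = 209.981091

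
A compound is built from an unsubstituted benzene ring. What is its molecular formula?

C6H6

Atom tally by fragment:
  benzene ring core → C:6 H:6
Element totals:
  C: 6
  H: 6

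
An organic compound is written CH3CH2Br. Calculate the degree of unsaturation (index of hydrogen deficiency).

0

Atom tally by fragment:
  CH3 → C:1 H:3
  CH2Br → C:1 H:2 Br:1
Element totals:
  C: 2
  H: 5
  Br: 1
Molecular formula: C2H5Br.
DoU = (2C + 2 + N − H − X) / 2 = (2·2 + 2 + 0 − 5 − 1) / 2 = 0.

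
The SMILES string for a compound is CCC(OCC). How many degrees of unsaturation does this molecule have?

0

Atom tally by fragment:
  CH3 → C:1 H:3
  CH2 → C:1 H:2
  CH2OC2H5 → C:3 H:7 O:1
Element totals:
  C: 5
  H: 12
  O: 1
Molecular formula: C5H12O.
DoU = (2C + 2 + N − H − X) / 2 = (2·5 + 2 + 0 − 12 − 0) / 2 = 0.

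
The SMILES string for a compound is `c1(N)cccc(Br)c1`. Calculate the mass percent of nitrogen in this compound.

Atom tally by fragment:
  benzene ring core → C:6 H:6
  (− 2 ring H displaced by substituents)
  + NH2 → N:1 H:2
  + Br → Br:1
Element totals:
  C: 6
  H: 6
  Br: 1
  N: 1
Molecular formula: C6H6BrN.
Molar mass = 172.025 g/mol.
Mass from N: 1 × 14.007 = 14.007 g/mol.
%N = 14.007 / 172.025 × 100 = 8.14%.

8.14%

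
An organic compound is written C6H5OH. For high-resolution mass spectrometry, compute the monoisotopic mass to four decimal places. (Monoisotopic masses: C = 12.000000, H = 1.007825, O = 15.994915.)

Atom tally by fragment:
  benzene ring core → C:6 H:6
  (− 1 ring H displaced by substituents)
  + OH → O:1 H:1
Element totals:
  C: 6
  H: 6
  O: 1
Molecular formula: C6H6O.
  M = 6(12.0) + 6(1.007825) + 15.994915
    = 72.000000 + 6.046950 + 15.994915 = 94.041865

94.0419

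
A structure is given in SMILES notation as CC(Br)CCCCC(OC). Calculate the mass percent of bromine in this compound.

Atom tally by fragment:
  CH3 → C:1 H:3
  CH(Br) → C:1 H:1 Br:1
  CH2 → C:1 H:2
  CH2 → C:1 H:2
  CH2 → C:1 H:2
  CH2 → C:1 H:2
  CH2OCH3 → C:2 H:5 O:1
Element totals:
  C: 8
  H: 17
  Br: 1
  O: 1
Molecular formula: C8H17BrO.
Molar mass = 209.127 g/mol.
Mass from Br: 1 × 79.904 = 79.904 g/mol.
%Br = 79.904 / 209.127 × 100 = 38.21%.

38.21%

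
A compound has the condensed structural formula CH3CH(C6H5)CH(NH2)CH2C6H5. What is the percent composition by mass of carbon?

85.28%

Element totals:
  C: 16
  H: 19
  N: 1
Molecular formula: C16H19N.
Molar mass = 225.335 g/mol.
Mass from C: 16 × 12.011 = 192.176 g/mol.
%C = 192.176 / 225.335 × 100 = 85.28%.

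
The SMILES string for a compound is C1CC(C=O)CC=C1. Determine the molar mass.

Atom tally by fragment:
  cyclohexene ring core → C:6 H:10
  (− 1 ring H displaced by substituents)
  + CHO → C:1 H:1 O:1
Element totals:
  C: 7
  H: 10
  O: 1
Molecular formula: C7H10O.
  M = 7(12.011) + 10(1.008) + 15.999
    = 84.077 + 10.080 + 15.999 = 110.156

110.16 g/mol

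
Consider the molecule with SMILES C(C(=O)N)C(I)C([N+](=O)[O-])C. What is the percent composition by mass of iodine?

46.65%

Atom tally by fragment:
  H2NOCCH2 → C:2 H:4 O:1 N:1
  CH(I) → C:1 H:1 I:1
  CH(NO2) → C:1 H:1 N:1 O:2
  CH3 → C:1 H:3
Element totals:
  C: 5
  H: 9
  I: 1
  N: 2
  O: 3
Molecular formula: C5H9IN2O3.
Molar mass = 272.042 g/mol.
Mass from I: 1 × 126.904 = 126.904 g/mol.
%I = 126.904 / 272.042 × 100 = 46.65%.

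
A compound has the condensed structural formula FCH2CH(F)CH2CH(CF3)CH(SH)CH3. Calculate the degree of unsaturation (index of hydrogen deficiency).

Atom tally by fragment:
  FCH2 → C:1 H:2 F:1
  CH(F) → C:1 H:1 F:1
  CH2 → C:1 H:2
  CH(CF3) → C:2 H:1 F:3
  CH(SH) → C:1 H:2 S:1
  CH3 → C:1 H:3
Element totals:
  C: 7
  H: 11
  F: 5
  S: 1
Molecular formula: C7H11F5S.
DoU = (2C + 2 + N − H − X) / 2 = (2·7 + 2 + 0 − 11 − 5) / 2 = 0.

0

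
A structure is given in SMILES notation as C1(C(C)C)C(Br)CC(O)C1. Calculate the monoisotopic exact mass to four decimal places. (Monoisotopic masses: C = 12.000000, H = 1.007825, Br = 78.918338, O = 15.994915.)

206.0306

Atom tally by fragment:
  cyclopentane ring core → C:5 H:10
  (− 3 ring H displaced by substituents)
  + CH(CH3)2 → C:3 H:7
  + Br → Br:1
  + OH → O:1 H:1
Element totals:
  C: 8
  H: 15
  Br: 1
  O: 1
Molecular formula: C8H15BrO.
  M = 8(12.0) + 15(1.007825) + 78.918338 + 15.994915
    = 96.000000 + 15.117375 + 78.918338 + 15.994915 = 206.030628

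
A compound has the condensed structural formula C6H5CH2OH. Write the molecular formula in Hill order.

C7H8O

Atom tally by fragment:
  benzene ring core → C:6 H:6
  (− 1 ring H displaced by substituents)
  + CH2OH → C:1 H:3 O:1
Element totals:
  C: 7
  H: 8
  O: 1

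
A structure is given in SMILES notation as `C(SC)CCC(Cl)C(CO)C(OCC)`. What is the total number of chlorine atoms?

Atom tally by fragment:
  CH3SCH2 → C:2 H:5 S:1
  CH2 → C:1 H:2
  CH2 → C:1 H:2
  CH(Cl) → C:1 H:1 Cl:1
  CH(CH2OH) → C:2 H:4 O:1
  CH2OC2H5 → C:3 H:7 O:1
Element totals:
  C: 10
  H: 21
  Cl: 1
  O: 2
  S: 1

1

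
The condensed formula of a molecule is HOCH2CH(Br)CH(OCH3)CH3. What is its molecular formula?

Element totals:
  C: 5
  H: 11
  Br: 1
  O: 2

C5H11BrO2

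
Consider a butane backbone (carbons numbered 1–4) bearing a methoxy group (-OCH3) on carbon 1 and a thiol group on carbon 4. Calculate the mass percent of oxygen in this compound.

Atom tally by fragment:
  CH3OCH2 → C:2 H:5 O:1
  CH2 → C:1 H:2
  CH2 → C:1 H:2
  CH2SH → C:1 H:3 S:1
Element totals:
  C: 5
  H: 12
  O: 1
  S: 1
Molecular formula: C5H12OS.
Molar mass = 120.210 g/mol.
Mass from O: 1 × 15.999 = 15.999 g/mol.
%O = 15.999 / 120.210 × 100 = 13.31%.

13.31%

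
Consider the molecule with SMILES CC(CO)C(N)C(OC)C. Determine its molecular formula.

Atom tally by fragment:
  CH3 → C:1 H:3
  CH(CH2OH) → C:2 H:4 O:1
  CH(NH2) → C:1 H:3 N:1
  CH(OCH3) → C:2 H:4 O:1
  CH3 → C:1 H:3
Element totals:
  C: 7
  H: 17
  N: 1
  O: 2

C7H17NO2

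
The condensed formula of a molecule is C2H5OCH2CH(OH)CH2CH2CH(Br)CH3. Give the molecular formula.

Atom tally by fragment:
  C2H5OCH2 → C:3 H:7 O:1
  CH(OH) → C:1 H:2 O:1
  CH2 → C:1 H:2
  CH2 → C:1 H:2
  CH(Br) → C:1 H:1 Br:1
  CH3 → C:1 H:3
Element totals:
  C: 8
  H: 17
  Br: 1
  O: 2

C8H17BrO2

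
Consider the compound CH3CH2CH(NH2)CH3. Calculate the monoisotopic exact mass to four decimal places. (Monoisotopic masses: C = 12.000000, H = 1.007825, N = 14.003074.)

73.0891

Atom tally by fragment:
  CH3 → C:1 H:3
  CH2 → C:1 H:2
  CH(NH2) → C:1 H:3 N:1
  CH3 → C:1 H:3
Element totals:
  C: 4
  H: 11
  N: 1
Molecular formula: C4H11N.
  M = 4(12.0) + 11(1.007825) + 14.003074
    = 48.000000 + 11.086075 + 14.003074 = 73.089149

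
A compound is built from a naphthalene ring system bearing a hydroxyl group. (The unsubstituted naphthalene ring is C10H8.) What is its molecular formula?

C10H8O

Atom tally by fragment:
  naphthalene ring system core → C:10 H:8
  (− 1 ring H displaced by substituents)
  + OH → O:1 H:1
Element totals:
  C: 10
  H: 8
  O: 1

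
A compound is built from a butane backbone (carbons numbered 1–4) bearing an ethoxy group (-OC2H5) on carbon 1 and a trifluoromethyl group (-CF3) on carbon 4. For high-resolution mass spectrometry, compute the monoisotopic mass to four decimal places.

170.0918

Atom tally by fragment:
  C2H5OCH2 → C:3 H:7 O:1
  CH2 → C:1 H:2
  CH2 → C:1 H:2
  CH2CF3 → C:2 H:2 F:3
Element totals:
  C: 7
  H: 13
  F: 3
  O: 1
Molecular formula: C7H13F3O.
  M = 7(12.0) + 13(1.007825) + 3(18.998403) + 15.994915
    = 84.000000 + 13.101725 + 56.995209 + 15.994915 = 170.091849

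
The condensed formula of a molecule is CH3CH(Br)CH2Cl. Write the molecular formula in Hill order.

Element totals:
  C: 3
  H: 6
  Br: 1
  Cl: 1

C3H6BrCl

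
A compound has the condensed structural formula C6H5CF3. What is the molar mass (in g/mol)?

146.11 g/mol

Atom tally by fragment:
  benzene ring core → C:6 H:6
  (− 1 ring H displaced by substituents)
  + CF3 → C:1 F:3
Element totals:
  C: 7
  H: 5
  F: 3
Molecular formula: C7H5F3.
  M = 7(12.011) + 5(1.008) + 3(18.998)
    = 84.077 + 5.040 + 56.994 = 146.111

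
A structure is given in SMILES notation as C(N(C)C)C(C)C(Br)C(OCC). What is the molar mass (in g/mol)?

Atom tally by fragment:
  (CH3)2NCH2 → C:3 H:8 N:1
  CH(CH3) → C:2 H:4
  CH(Br) → C:1 H:1 Br:1
  CH2OC2H5 → C:3 H:7 O:1
Element totals:
  C: 9
  H: 20
  Br: 1
  N: 1
  O: 1
Molecular formula: C9H20BrNO.
  M = 9(12.011) + 20(1.008) + 79.904 + 14.007 + 15.999
    = 108.099 + 20.160 + 79.904 + 14.007 + 15.999 = 238.169

238.17 g/mol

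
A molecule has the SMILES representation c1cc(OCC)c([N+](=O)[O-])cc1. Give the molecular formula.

Atom tally by fragment:
  benzene ring core → C:6 H:6
  (− 2 ring H displaced by substituents)
  + OC2H5 → C:2 H:5 O:1
  + NO2 → N:1 O:2
Element totals:
  C: 8
  H: 9
  N: 1
  O: 3

C8H9NO3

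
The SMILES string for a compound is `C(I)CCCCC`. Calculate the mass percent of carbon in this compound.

Atom tally by fragment:
  ICH2 → C:1 H:2 I:1
  CH2 → C:1 H:2
  CH2 → C:1 H:2
  CH2 → C:1 H:2
  CH2 → C:1 H:2
  CH3 → C:1 H:3
Element totals:
  C: 6
  H: 13
  I: 1
Molecular formula: C6H13I.
Molar mass = 212.074 g/mol.
Mass from C: 6 × 12.011 = 72.066 g/mol.
%C = 72.066 / 212.074 × 100 = 33.98%.

33.98%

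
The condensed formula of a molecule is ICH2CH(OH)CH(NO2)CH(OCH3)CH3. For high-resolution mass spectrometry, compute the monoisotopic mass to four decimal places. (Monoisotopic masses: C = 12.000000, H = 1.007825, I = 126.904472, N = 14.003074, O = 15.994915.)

288.9811

Element totals:
  C: 6
  H: 12
  I: 1
  N: 1
  O: 4
Molecular formula: C6H12INO4.
  M = 6(12.0) + 12(1.007825) + 126.904472 + 14.003074 + 4(15.994915)
    = 72.000000 + 12.093900 + 126.904472 + 14.003074 + 63.979660 = 288.981106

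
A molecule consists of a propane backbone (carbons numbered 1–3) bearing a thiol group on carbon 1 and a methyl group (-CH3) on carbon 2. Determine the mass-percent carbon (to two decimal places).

Atom tally by fragment:
  HSCH2 → C:1 H:3 S:1
  CH(CH3) → C:2 H:4
  CH3 → C:1 H:3
Element totals:
  C: 4
  H: 10
  S: 1
Molecular formula: C4H10S.
Molar mass = 90.184 g/mol.
Mass from C: 4 × 12.011 = 48.044 g/mol.
%C = 48.044 / 90.184 × 100 = 53.27%.

53.27%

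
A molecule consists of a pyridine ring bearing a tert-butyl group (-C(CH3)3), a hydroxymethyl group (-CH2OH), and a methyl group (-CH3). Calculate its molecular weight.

179.26 g/mol

Atom tally by fragment:
  pyridine ring core → C:5 H:5 N:1
  (− 3 ring H displaced by substituents)
  + C(CH3)3 → C:4 H:9
  + CH2OH → C:1 H:3 O:1
  + CH3 → C:1 H:3
Element totals:
  C: 11
  H: 17
  N: 1
  O: 1
Molecular formula: C11H17NO.
  M = 11(12.011) + 17(1.008) + 14.007 + 15.999
    = 132.121 + 17.136 + 14.007 + 15.999 = 179.263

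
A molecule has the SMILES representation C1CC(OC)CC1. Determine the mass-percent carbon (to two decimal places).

71.95%

Atom tally by fragment:
  cyclopentane ring core → C:5 H:10
  (− 1 ring H displaced by substituents)
  + OCH3 → C:1 H:3 O:1
Element totals:
  C: 6
  H: 12
  O: 1
Molecular formula: C6H12O.
Molar mass = 100.161 g/mol.
Mass from C: 6 × 12.011 = 72.066 g/mol.
%C = 72.066 / 100.161 × 100 = 71.95%.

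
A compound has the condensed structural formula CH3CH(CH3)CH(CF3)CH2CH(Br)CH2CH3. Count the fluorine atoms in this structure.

Atom tally by fragment:
  CH3 → C:1 H:3
  CH(CH3) → C:2 H:4
  CH(CF3) → C:2 H:1 F:3
  CH2 → C:1 H:2
  CH(Br) → C:1 H:1 Br:1
  CH2 → C:1 H:2
  CH3 → C:1 H:3
Element totals:
  C: 9
  H: 16
  Br: 1
  F: 3

3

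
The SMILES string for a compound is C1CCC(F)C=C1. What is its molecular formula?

Atom tally by fragment:
  cyclohexene ring core → C:6 H:10
  (− 1 ring H displaced by substituents)
  + F → F:1
Element totals:
  C: 6
  H: 9
  F: 1

C6H9F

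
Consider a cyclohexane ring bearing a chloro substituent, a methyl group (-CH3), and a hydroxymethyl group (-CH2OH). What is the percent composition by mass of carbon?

59.07%

Atom tally by fragment:
  cyclohexane ring core → C:6 H:12
  (− 3 ring H displaced by substituents)
  + Cl → Cl:1
  + CH3 → C:1 H:3
  + CH2OH → C:1 H:3 O:1
Element totals:
  C: 8
  H: 15
  Cl: 1
  O: 1
Molecular formula: C8H15ClO.
Molar mass = 162.657 g/mol.
Mass from C: 8 × 12.011 = 96.088 g/mol.
%C = 96.088 / 162.657 × 100 = 59.07%.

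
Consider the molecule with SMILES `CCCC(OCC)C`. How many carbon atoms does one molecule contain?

7

Atom tally by fragment:
  CH3 → C:1 H:3
  CH2 → C:1 H:2
  CH2 → C:1 H:2
  CH(OC2H5) → C:3 H:6 O:1
  CH3 → C:1 H:3
Element totals:
  C: 7
  H: 16
  O: 1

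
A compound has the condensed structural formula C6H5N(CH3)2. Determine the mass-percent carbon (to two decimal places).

Atom tally by fragment:
  benzene ring core → C:6 H:6
  (− 1 ring H displaced by substituents)
  + N(CH3)2 → N:1 C:2 H:6
Element totals:
  C: 8
  H: 11
  N: 1
Molecular formula: C8H11N.
Molar mass = 121.183 g/mol.
Mass from C: 8 × 12.011 = 96.088 g/mol.
%C = 96.088 / 121.183 × 100 = 79.29%.

79.29%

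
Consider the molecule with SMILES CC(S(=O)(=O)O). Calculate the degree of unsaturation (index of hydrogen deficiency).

Atom tally by fragment:
  CH3 → C:1 H:3
  CH2SO3H → C:1 H:3 S:1 O:3
Element totals:
  C: 2
  H: 6
  O: 3
  S: 1
Molecular formula: C2H6O3S.
DoU = (2C + 2 + N − H − X) / 2 = (2·2 + 2 + 0 − 6 − 0) / 2 = 0.

0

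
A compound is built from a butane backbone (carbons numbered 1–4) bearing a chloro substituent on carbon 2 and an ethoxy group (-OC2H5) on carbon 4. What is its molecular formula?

Atom tally by fragment:
  CH3 → C:1 H:3
  CH(Cl) → C:1 H:1 Cl:1
  CH2 → C:1 H:2
  CH2OC2H5 → C:3 H:7 O:1
Element totals:
  C: 6
  H: 13
  Cl: 1
  O: 1

C6H13ClO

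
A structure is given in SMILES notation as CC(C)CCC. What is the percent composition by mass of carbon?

83.62%

Atom tally by fragment:
  CH3 → C:1 H:3
  CH(CH3) → C:2 H:4
  CH2 → C:1 H:2
  CH2 → C:1 H:2
  CH3 → C:1 H:3
Element totals:
  C: 6
  H: 14
Molecular formula: C6H14.
Molar mass = 86.178 g/mol.
Mass from C: 6 × 12.011 = 72.066 g/mol.
%C = 72.066 / 86.178 × 100 = 83.62%.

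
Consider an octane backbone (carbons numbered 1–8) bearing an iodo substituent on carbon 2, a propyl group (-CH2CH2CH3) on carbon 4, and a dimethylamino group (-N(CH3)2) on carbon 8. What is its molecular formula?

Atom tally by fragment:
  CH3 → C:1 H:3
  CH(I) → C:1 H:1 I:1
  CH2 → C:1 H:2
  CH(CH2CH2CH3) → C:4 H:8
  CH2 → C:1 H:2
  CH2 → C:1 H:2
  CH2 → C:1 H:2
  CH2N(CH3)2 → C:3 H:8 N:1
Element totals:
  C: 13
  H: 28
  I: 1
  N: 1

C13H28IN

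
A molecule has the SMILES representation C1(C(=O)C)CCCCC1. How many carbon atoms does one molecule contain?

Atom tally by fragment:
  cyclohexane ring core → C:6 H:12
  (− 1 ring H displaced by substituents)
  + COCH3 → C:2 H:3 O:1
Element totals:
  C: 8
  H: 14
  O: 1

8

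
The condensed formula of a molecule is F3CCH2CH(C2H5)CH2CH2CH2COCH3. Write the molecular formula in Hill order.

C10H17F3O

Element totals:
  C: 10
  H: 17
  F: 3
  O: 1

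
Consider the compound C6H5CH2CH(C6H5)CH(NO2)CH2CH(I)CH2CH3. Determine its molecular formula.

C19H22INO2

Element totals:
  C: 19
  H: 22
  I: 1
  N: 1
  O: 2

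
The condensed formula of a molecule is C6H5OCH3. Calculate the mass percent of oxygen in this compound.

14.79%

Atom tally by fragment:
  benzene ring core → C:6 H:6
  (− 1 ring H displaced by substituents)
  + OCH3 → C:1 H:3 O:1
Element totals:
  C: 7
  H: 8
  O: 1
Molecular formula: C7H8O.
Molar mass = 108.140 g/mol.
Mass from O: 1 × 15.999 = 15.999 g/mol.
%O = 15.999 / 108.140 × 100 = 14.79%.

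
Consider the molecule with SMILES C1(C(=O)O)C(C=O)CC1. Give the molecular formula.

C6H8O3

Atom tally by fragment:
  cyclobutane ring core → C:4 H:8
  (− 2 ring H displaced by substituents)
  + COOH → C:1 H:1 O:2
  + CHO → C:1 H:1 O:1
Element totals:
  C: 6
  H: 8
  O: 3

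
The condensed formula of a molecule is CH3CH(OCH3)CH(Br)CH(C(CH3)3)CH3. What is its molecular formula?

C10H21BrO

Atom tally by fragment:
  CH3 → C:1 H:3
  CH(OCH3) → C:2 H:4 O:1
  CH(Br) → C:1 H:1 Br:1
  CH(C(CH3)3) → C:5 H:10
  CH3 → C:1 H:3
Element totals:
  C: 10
  H: 21
  Br: 1
  O: 1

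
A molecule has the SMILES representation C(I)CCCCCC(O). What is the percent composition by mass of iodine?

52.42%

Atom tally by fragment:
  ICH2 → C:1 H:2 I:1
  CH2 → C:1 H:2
  CH2 → C:1 H:2
  CH2 → C:1 H:2
  CH2 → C:1 H:2
  CH2 → C:1 H:2
  CH2OH → C:1 H:3 O:1
Element totals:
  C: 7
  H: 15
  I: 1
  O: 1
Molecular formula: C7H15IO.
Molar mass = 242.100 g/mol.
Mass from I: 1 × 126.904 = 126.904 g/mol.
%I = 126.904 / 242.100 × 100 = 52.42%.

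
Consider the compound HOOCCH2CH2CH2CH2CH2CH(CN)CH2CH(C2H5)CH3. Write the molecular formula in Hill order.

C13H23NO2

Element totals:
  C: 13
  H: 23
  N: 1
  O: 2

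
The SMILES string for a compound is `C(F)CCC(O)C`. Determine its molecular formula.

Atom tally by fragment:
  FCH2 → C:1 H:2 F:1
  CH2 → C:1 H:2
  CH2 → C:1 H:2
  CH(OH) → C:1 H:2 O:1
  CH3 → C:1 H:3
Element totals:
  C: 5
  H: 11
  F: 1
  O: 1

C5H11FO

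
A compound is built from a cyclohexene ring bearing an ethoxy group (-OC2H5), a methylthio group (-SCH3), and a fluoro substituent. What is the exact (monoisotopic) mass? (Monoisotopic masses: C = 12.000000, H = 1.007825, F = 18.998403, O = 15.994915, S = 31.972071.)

190.0828

Atom tally by fragment:
  cyclohexene ring core → C:6 H:10
  (− 3 ring H displaced by substituents)
  + OC2H5 → C:2 H:5 O:1
  + SCH3 → C:1 H:3 S:1
  + F → F:1
Element totals:
  C: 9
  H: 15
  F: 1
  O: 1
  S: 1
Molecular formula: C9H15FOS.
  M = 9(12.0) + 15(1.007825) + 18.998403 + 15.994915 + 31.972071
    = 108.000000 + 15.117375 + 18.998403 + 15.994915 + 31.972071 = 190.082764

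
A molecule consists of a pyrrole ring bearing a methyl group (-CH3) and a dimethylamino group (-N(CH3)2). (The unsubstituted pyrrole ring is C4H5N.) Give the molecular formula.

Atom tally by fragment:
  pyrrole ring core → C:4 H:5 N:1
  (− 2 ring H displaced by substituents)
  + CH3 → C:1 H:3
  + N(CH3)2 → N:1 C:2 H:6
Element totals:
  C: 7
  H: 12
  N: 2

C7H12N2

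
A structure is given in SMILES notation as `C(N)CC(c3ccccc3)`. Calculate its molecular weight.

135.21 g/mol

Atom tally by fragment:
  H2NCH2 → C:1 H:4 N:1
  CH2 → C:1 H:2
  CH2C6H5 → C:7 H:7
Element totals:
  C: 9
  H: 13
  N: 1
Molecular formula: C9H13N.
  M = 9(12.011) + 13(1.008) + 14.007
    = 108.099 + 13.104 + 14.007 = 135.210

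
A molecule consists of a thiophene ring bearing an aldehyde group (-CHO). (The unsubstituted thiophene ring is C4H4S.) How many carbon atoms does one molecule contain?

5

Atom tally by fragment:
  thiophene ring core → C:4 H:4 S:1
  (− 1 ring H displaced by substituents)
  + CHO → C:1 H:1 O:1
Element totals:
  C: 5
  H: 4
  O: 1
  S: 1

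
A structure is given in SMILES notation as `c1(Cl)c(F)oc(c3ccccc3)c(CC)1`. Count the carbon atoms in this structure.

Atom tally by fragment:
  furan ring core → C:4 H:4 O:1
  (− 4 ring H displaced by substituents)
  + Cl → Cl:1
  + F → F:1
  + C6H5 → C:6 H:5
  + C2H5 → C:2 H:5
Element totals:
  C: 12
  H: 10
  Cl: 1
  F: 1
  O: 1

12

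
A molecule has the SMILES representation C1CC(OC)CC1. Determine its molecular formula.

C6H12O

Atom tally by fragment:
  cyclopentane ring core → C:5 H:10
  (− 1 ring H displaced by substituents)
  + OCH3 → C:1 H:3 O:1
Element totals:
  C: 6
  H: 12
  O: 1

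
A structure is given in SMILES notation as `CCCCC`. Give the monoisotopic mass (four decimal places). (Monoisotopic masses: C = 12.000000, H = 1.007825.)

72.0939

Atom tally by fragment:
  CH3 → C:1 H:3
  CH2 → C:1 H:2
  CH2 → C:1 H:2
  CH2 → C:1 H:2
  CH3 → C:1 H:3
Element totals:
  C: 5
  H: 12
Molecular formula: C5H12.
  M = 5(12.0) + 12(1.007825)
    = 60.000000 + 12.093900 = 72.093900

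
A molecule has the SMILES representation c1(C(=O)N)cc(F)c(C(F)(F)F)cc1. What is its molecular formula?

Atom tally by fragment:
  benzene ring core → C:6 H:6
  (− 3 ring H displaced by substituents)
  + CONH2 → C:1 H:2 O:1 N:1
  + F → F:1
  + CF3 → C:1 F:3
Element totals:
  C: 8
  H: 5
  F: 4
  N: 1
  O: 1

C8H5F4NO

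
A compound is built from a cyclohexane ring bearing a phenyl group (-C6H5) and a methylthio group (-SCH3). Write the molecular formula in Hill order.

Atom tally by fragment:
  cyclohexane ring core → C:6 H:12
  (− 2 ring H displaced by substituents)
  + C6H5 → C:6 H:5
  + SCH3 → C:1 H:3 S:1
Element totals:
  C: 13
  H: 18
  S: 1

C13H18S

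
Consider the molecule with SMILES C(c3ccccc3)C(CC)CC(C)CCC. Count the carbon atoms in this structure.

16

Atom tally by fragment:
  C6H5CH2 → C:7 H:7
  CH(C2H5) → C:3 H:6
  CH2 → C:1 H:2
  CH(CH3) → C:2 H:4
  CH2 → C:1 H:2
  CH2 → C:1 H:2
  CH3 → C:1 H:3
Element totals:
  C: 16
  H: 26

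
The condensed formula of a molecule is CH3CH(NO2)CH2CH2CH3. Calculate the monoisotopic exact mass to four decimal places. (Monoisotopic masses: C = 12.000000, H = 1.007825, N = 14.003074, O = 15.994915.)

117.0790

Atom tally by fragment:
  CH3 → C:1 H:3
  CH(NO2) → C:1 H:1 N:1 O:2
  CH2 → C:1 H:2
  CH2 → C:1 H:2
  CH3 → C:1 H:3
Element totals:
  C: 5
  H: 11
  N: 1
  O: 2
Molecular formula: C5H11NO2.
  M = 5(12.0) + 11(1.007825) + 14.003074 + 2(15.994915)
    = 60.000000 + 11.086075 + 14.003074 + 31.989830 = 117.078979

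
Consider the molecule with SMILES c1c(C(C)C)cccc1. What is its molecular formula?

C9H12

Atom tally by fragment:
  benzene ring core → C:6 H:6
  (− 1 ring H displaced by substituents)
  + CH(CH3)2 → C:3 H:7
Element totals:
  C: 9
  H: 12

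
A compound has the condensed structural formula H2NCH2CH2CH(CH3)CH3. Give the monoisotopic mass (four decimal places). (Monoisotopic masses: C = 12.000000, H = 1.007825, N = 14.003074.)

87.1048

Element totals:
  C: 5
  H: 13
  N: 1
Molecular formula: C5H13N.
  M = 5(12.0) + 13(1.007825) + 14.003074
    = 60.000000 + 13.101725 + 14.003074 = 87.104799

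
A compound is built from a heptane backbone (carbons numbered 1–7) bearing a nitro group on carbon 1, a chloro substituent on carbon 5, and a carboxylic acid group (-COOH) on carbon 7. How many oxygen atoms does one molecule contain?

4

Atom tally by fragment:
  O2NCH2 → C:1 H:2 N:1 O:2
  CH2 → C:1 H:2
  CH2 → C:1 H:2
  CH2 → C:1 H:2
  CH(Cl) → C:1 H:1 Cl:1
  CH2 → C:1 H:2
  CH2COOH → C:2 H:3 O:2
Element totals:
  C: 8
  H: 14
  Cl: 1
  N: 1
  O: 4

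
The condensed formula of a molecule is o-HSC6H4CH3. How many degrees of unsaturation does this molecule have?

4

Atom tally by fragment:
  benzene ring core → C:6 H:6
  (− 2 ring H displaced by substituents)
  + SH → S:1 H:1
  + CH3 → C:1 H:3
Element totals:
  C: 7
  H: 8
  S: 1
Molecular formula: C7H8S.
DoU = (2C + 2 + N − H − X) / 2 = (2·7 + 2 + 0 − 8 − 0) / 2 = 4.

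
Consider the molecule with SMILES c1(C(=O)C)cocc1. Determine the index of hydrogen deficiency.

4

Atom tally by fragment:
  furan ring core → C:4 H:4 O:1
  (− 1 ring H displaced by substituents)
  + COCH3 → C:2 H:3 O:1
Element totals:
  C: 6
  H: 6
  O: 2
Molecular formula: C6H6O2.
DoU = (2C + 2 + N − H − X) / 2 = (2·6 + 2 + 0 − 6 − 0) / 2 = 4.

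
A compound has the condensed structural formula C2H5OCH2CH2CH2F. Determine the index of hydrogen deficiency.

0

Atom tally by fragment:
  C2H5OCH2 → C:3 H:7 O:1
  CH2 → C:1 H:2
  CH2F → C:1 H:2 F:1
Element totals:
  C: 5
  H: 11
  F: 1
  O: 1
Molecular formula: C5H11FO.
DoU = (2C + 2 + N − H − X) / 2 = (2·5 + 2 + 0 − 11 − 1) / 2 = 0.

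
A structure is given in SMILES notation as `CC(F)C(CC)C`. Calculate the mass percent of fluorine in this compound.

18.24%

Atom tally by fragment:
  CH3 → C:1 H:3
  CH(F) → C:1 H:1 F:1
  CH(C2H5) → C:3 H:6
  CH3 → C:1 H:3
Element totals:
  C: 6
  H: 13
  F: 1
Molecular formula: C6H13F.
Molar mass = 104.168 g/mol.
Mass from F: 1 × 18.998 = 18.998 g/mol.
%F = 18.998 / 104.168 × 100 = 18.24%.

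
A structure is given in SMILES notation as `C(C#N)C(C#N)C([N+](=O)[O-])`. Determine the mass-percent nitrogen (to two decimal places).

Atom tally by fragment:
  NCCH2 → C:2 H:2 N:1
  CH(CN) → C:2 H:1 N:1
  CH2NO2 → C:1 H:2 N:1 O:2
Element totals:
  C: 5
  H: 5
  N: 3
  O: 2
Molecular formula: C5H5N3O2.
Molar mass = 139.114 g/mol.
Mass from N: 3 × 14.007 = 42.021 g/mol.
%N = 42.021 / 139.114 × 100 = 30.21%.

30.21%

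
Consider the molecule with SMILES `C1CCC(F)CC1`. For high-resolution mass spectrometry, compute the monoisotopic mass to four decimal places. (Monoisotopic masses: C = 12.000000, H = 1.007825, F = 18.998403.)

102.0845

Atom tally by fragment:
  cyclohexane ring core → C:6 H:12
  (− 1 ring H displaced by substituents)
  + F → F:1
Element totals:
  C: 6
  H: 11
  F: 1
Molecular formula: C6H11F.
  M = 6(12.0) + 11(1.007825) + 18.998403
    = 72.000000 + 11.086075 + 18.998403 = 102.084478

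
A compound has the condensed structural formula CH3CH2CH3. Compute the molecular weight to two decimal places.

44.10 g/mol

Element totals:
  C: 3
  H: 8
Molecular formula: C3H8.
  M = 3(12.011) + 8(1.008)
    = 36.033 + 8.064 = 44.097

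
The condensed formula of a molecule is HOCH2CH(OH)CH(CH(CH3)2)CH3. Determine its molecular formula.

C7H16O2

Atom tally by fragment:
  HOCH2 → C:1 H:3 O:1
  CH(OH) → C:1 H:2 O:1
  CH(CH(CH3)2) → C:4 H:8
  CH3 → C:1 H:3
Element totals:
  C: 7
  H: 16
  O: 2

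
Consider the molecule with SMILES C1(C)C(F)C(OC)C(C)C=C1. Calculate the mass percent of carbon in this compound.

Atom tally by fragment:
  cyclohexene ring core → C:6 H:10
  (− 4 ring H displaced by substituents)
  + CH3 → C:1 H:3
  + F → F:1
  + OCH3 → C:1 H:3 O:1
  + CH3 → C:1 H:3
Element totals:
  C: 9
  H: 15
  F: 1
  O: 1
Molecular formula: C9H15FO.
Molar mass = 158.216 g/mol.
Mass from C: 9 × 12.011 = 108.099 g/mol.
%C = 108.099 / 158.216 × 100 = 68.32%.

68.32%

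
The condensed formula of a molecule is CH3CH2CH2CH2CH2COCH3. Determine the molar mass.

Element totals:
  C: 7
  H: 14
  O: 1
Molecular formula: C7H14O.
  M = 7(12.011) + 14(1.008) + 15.999
    = 84.077 + 14.112 + 15.999 = 114.188

114.19 g/mol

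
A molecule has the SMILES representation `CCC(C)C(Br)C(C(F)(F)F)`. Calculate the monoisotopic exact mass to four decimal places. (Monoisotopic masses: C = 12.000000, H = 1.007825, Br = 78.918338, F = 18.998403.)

232.0074

Atom tally by fragment:
  CH3 → C:1 H:3
  CH2 → C:1 H:2
  CH(CH3) → C:2 H:4
  CH(Br) → C:1 H:1 Br:1
  CH2CF3 → C:2 H:2 F:3
Element totals:
  C: 7
  H: 12
  Br: 1
  F: 3
Molecular formula: C7H12BrF3.
  M = 7(12.0) + 12(1.007825) + 78.918338 + 3(18.998403)
    = 84.000000 + 12.093900 + 78.918338 + 56.995209 = 232.007447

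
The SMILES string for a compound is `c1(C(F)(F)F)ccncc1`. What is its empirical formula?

C6H4F3N

Atom tally by fragment:
  pyridine ring core → C:5 H:5 N:1
  (− 1 ring H displaced by substituents)
  + CF3 → C:1 F:3
Element totals:
  C: 6
  H: 4
  F: 3
  N: 1
Molecular formula: C6H4F3N.
gcd of subscripts (6, 3, 4, 1) = 1, so the empirical formula equals the molecular formula.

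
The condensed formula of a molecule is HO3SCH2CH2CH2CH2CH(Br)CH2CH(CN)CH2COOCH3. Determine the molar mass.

Atom tally by fragment:
  HO3SCH2 → C:1 H:3 S:1 O:3
  CH2 → C:1 H:2
  CH2 → C:1 H:2
  CH2 → C:1 H:2
  CH(Br) → C:1 H:1 Br:1
  CH2 → C:1 H:2
  CH(CN) → C:2 H:1 N:1
  CH2COOCH3 → C:3 H:5 O:2
Element totals:
  C: 11
  H: 18
  Br: 1
  N: 1
  O: 5
  S: 1
Molecular formula: C11H18BrNO5S.
  M = 11(12.011) + 18(1.008) + 79.904 + 14.007 + 5(15.999) + 32.06
    = 132.121 + 18.144 + 79.904 + 14.007 + 79.995 + 32.060 = 356.231

356.23 g/mol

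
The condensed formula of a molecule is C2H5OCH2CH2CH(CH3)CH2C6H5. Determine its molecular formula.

Atom tally by fragment:
  C2H5OCH2 → C:3 H:7 O:1
  CH2 → C:1 H:2
  CH(CH3) → C:2 H:4
  CH2C6H5 → C:7 H:7
Element totals:
  C: 13
  H: 20
  O: 1

C13H20O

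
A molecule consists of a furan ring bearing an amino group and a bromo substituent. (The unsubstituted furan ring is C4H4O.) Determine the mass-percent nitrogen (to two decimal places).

Atom tally by fragment:
  furan ring core → C:4 H:4 O:1
  (− 2 ring H displaced by substituents)
  + NH2 → N:1 H:2
  + Br → Br:1
Element totals:
  C: 4
  H: 4
  Br: 1
  N: 1
  O: 1
Molecular formula: C4H4BrNO.
Molar mass = 161.986 g/mol.
Mass from N: 1 × 14.007 = 14.007 g/mol.
%N = 14.007 / 161.986 × 100 = 8.65%.

8.65%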